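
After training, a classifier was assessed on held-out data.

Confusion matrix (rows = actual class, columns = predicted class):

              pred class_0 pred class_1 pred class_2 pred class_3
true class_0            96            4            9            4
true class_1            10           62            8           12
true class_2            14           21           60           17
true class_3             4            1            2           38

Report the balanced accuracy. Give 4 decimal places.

Balanced accuracy = mean of per-class recall.
  class_0: recall = 96/113 = 0.84956
  class_1: recall = 62/92 = 0.67391
  class_2: recall = 60/112 = 0.53571
  class_3: recall = 38/45 = 0.84444
Mean = (0.84956 + 0.67391 + 0.53571 + 0.84444) / 4 = 0.7259

0.7259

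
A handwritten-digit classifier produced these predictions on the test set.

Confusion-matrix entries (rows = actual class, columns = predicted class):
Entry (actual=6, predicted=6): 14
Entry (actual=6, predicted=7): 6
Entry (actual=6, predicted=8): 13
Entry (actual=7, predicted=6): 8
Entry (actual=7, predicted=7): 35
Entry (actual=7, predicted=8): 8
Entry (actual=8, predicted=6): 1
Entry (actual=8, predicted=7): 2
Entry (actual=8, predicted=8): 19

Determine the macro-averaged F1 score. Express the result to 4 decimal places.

0.6192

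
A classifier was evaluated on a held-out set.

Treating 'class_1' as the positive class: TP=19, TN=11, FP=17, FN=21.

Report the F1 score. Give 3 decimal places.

0.500

Precision = TP/(TP+FP) = 19/36 = 0.5278
Recall = TP/(TP+FN) = 19/40 = 0.4750
F1 = 2·TP/(2·TP+FP+FN) = 38/76 = 0.500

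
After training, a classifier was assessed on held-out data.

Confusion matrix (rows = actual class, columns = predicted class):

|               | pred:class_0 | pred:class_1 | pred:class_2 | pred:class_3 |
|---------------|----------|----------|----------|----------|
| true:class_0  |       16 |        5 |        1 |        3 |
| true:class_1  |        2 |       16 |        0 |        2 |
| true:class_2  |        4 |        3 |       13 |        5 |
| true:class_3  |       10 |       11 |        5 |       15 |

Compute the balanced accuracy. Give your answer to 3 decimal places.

Balanced accuracy = mean of per-class recall.
  class_0: recall = 16/25 = 0.6400
  class_1: recall = 16/20 = 0.8000
  class_2: recall = 13/25 = 0.5200
  class_3: recall = 15/41 = 0.3659
Mean = (0.6400 + 0.8000 + 0.5200 + 0.3659) / 4 = 0.581

0.581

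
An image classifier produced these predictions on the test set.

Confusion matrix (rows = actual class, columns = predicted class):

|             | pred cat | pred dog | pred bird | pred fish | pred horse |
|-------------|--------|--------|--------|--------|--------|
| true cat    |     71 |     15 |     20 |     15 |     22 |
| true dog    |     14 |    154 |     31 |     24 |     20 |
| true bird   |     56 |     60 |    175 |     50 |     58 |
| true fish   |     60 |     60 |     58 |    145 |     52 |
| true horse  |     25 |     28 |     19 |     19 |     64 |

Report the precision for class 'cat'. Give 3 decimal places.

0.314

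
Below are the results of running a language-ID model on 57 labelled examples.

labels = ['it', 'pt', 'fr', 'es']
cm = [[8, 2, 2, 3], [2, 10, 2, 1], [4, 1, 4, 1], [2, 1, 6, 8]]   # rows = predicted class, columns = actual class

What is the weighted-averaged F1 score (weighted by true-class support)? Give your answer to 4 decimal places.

0.5178

Per-class F1 score (2·TP/(2·TP+FP+FN)):
  it: TP=8, FP=2+2+3=7, FN=2+4+2=8 → 16/31 = 0.51613
  pt: TP=10, FP=2+2+1=5, FN=2+1+1=4 → 20/29 = 0.68966
  fr: TP=4, FP=4+1+1=6, FN=2+2+6=10 → 8/24 = 0.33333
  es: TP=8, FP=2+1+6=9, FN=3+1+1=5 → 16/30 = 0.53333
Weighted-F1 score = Σ (supportᵢ/N)·F1 scoreᵢ with N=57: (16/57)·0.51613 + (14/57)·0.68966 + (14/57)·0.33333 + (13/57)·0.53333 = 0.5178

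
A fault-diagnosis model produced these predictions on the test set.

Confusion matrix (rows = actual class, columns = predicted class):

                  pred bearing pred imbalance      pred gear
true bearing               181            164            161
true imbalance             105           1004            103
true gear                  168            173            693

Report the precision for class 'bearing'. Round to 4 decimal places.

0.3987

Treat 'bearing' as positive and all other classes as negative.
precision = TP/(TP+FP).
bearing: TP=181, FP=105+168=273 → 181/454 = 0.39868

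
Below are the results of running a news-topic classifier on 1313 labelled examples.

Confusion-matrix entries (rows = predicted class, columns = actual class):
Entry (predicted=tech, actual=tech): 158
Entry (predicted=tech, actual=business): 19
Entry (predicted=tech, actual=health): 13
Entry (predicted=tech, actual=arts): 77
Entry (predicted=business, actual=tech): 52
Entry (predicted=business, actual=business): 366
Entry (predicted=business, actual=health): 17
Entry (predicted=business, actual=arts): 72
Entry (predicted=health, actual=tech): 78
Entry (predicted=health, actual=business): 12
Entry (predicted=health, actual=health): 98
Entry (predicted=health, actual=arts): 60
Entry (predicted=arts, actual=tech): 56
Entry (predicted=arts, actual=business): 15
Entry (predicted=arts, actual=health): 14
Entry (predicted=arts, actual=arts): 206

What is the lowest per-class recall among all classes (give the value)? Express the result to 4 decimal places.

0.4593

Per-class recall (TP/(TP+FN)):
  tech: TP=158, FN=52+78+56=186 → 158/344 = 0.45930
  business: TP=366, FN=19+12+15=46 → 366/412 = 0.88835
  health: TP=98, FN=13+17+14=44 → 98/142 = 0.69014
  arts: TP=206, FN=77+72+60=209 → 206/415 = 0.49639
Lowest is class 'tech' with recall = 0.4593.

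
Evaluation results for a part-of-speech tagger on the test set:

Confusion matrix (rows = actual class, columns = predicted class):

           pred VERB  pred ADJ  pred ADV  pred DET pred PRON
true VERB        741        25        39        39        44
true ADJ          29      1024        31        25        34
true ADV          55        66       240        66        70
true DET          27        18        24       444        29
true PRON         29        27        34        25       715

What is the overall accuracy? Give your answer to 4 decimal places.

Accuracy = trace / total = (741+1024+240+444+715=3164) / 3900 = 3164/3900 = 0.8113

0.8113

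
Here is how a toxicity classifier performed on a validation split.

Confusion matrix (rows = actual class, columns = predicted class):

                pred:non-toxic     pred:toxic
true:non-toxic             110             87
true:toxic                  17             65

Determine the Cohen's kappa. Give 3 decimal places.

0.281

Observed agreement pₒ = trace/N = 175/279 = 0.6272
Expected agreement pₑ = Σ (rowᵢ·colᵢ)/N² = (197·127 + 82·152)/279² = 0.4815
κ = (pₒ − pₑ)/(1 − pₑ) = (0.6272 − 0.4815)/(1 − 0.4815) = 0.281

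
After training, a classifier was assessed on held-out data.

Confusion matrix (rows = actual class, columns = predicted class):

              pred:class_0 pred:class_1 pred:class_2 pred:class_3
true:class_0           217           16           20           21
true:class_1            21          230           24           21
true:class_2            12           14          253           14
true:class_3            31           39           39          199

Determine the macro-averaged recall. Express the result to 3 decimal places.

0.770

Per-class recall (TP/(TP+FN)):
  class_0: TP=217, FN=16+20+21=57 → 217/274 = 0.7920
  class_1: TP=230, FN=21+24+21=66 → 230/296 = 0.7770
  class_2: TP=253, FN=12+14+14=40 → 253/293 = 0.8635
  class_3: TP=199, FN=31+39+39=109 → 199/308 = 0.6461
Macro-recall = mean = (0.7920 + 0.7770 + 0.8635 + 0.6461) / 4 = 0.770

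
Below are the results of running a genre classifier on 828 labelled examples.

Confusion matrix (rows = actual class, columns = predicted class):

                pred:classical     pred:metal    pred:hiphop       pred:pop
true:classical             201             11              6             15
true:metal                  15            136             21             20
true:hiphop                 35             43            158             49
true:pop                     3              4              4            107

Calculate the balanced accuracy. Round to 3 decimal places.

0.758

Balanced accuracy = mean of per-class recall.
  classical: recall = 201/233 = 0.8627
  metal: recall = 136/192 = 0.7083
  hiphop: recall = 158/285 = 0.5544
  pop: recall = 107/118 = 0.9068
Mean = (0.8627 + 0.7083 + 0.5544 + 0.9068) / 4 = 0.758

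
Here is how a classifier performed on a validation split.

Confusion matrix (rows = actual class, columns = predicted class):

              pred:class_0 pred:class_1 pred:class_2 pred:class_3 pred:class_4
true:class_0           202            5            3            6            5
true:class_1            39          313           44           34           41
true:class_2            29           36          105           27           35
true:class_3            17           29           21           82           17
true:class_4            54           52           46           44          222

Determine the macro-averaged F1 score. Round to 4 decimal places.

0.5868

Per-class F1 score (2·TP/(2·TP+FP+FN)):
  class_0: TP=202, FP=39+29+17+54=139, FN=5+3+6+5=19 → 404/562 = 0.71886
  class_1: TP=313, FP=5+36+29+52=122, FN=39+44+34+41=158 → 626/906 = 0.69095
  class_2: TP=105, FP=3+44+21+46=114, FN=29+36+27+35=127 → 210/451 = 0.46563
  class_3: TP=82, FP=6+34+27+44=111, FN=17+29+21+17=84 → 164/359 = 0.45682
  class_4: TP=222, FP=5+41+35+17=98, FN=54+52+46+44=196 → 444/738 = 0.60163
Macro-F1 score = mean = (0.71886 + 0.69095 + 0.46563 + 0.45682 + 0.60163) / 5 = 0.5868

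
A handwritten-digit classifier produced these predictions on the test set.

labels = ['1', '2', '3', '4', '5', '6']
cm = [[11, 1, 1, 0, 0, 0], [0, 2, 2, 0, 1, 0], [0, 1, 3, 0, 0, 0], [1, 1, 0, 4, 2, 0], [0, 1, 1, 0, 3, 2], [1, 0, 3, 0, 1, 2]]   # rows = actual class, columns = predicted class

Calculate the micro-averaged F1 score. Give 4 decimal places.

0.5682

Micro-averaging pools counts across classes: ΣTP=25, ΣFP=19, ΣFN=19.
Micro-F1 score = 2·TP/(2·TP+FP+FN) on pooled counts = 0.5682 (equals overall accuracy in single-label multiclass).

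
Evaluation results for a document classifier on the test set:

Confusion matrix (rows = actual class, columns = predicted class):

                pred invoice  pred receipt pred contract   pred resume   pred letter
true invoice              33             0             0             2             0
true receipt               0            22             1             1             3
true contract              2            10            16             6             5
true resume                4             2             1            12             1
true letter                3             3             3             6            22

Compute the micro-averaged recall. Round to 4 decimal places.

Micro-averaging pools counts across classes: ΣTP=105, ΣFP=53, ΣFN=53.
Micro-recall = TP/(TP+FN) on pooled counts = 0.6646 (equals overall accuracy in single-label multiclass).

0.6646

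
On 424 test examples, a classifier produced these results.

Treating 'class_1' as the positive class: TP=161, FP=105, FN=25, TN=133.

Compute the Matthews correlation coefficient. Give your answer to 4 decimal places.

0.4356

MCC = (TP·TN − FP·FN) / √((TP+FP)(TP+FN)(TN+FP)(TN+FN))
Numerator = 161·133 − 105·25 = 18788
Denominator = √(266·186·238·158) = √1860495504 = 43133.4615
MCC = 18788 / 43133.4615 = 0.4356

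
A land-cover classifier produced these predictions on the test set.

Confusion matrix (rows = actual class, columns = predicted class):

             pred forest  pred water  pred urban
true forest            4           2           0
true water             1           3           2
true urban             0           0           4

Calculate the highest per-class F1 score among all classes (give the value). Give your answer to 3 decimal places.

0.800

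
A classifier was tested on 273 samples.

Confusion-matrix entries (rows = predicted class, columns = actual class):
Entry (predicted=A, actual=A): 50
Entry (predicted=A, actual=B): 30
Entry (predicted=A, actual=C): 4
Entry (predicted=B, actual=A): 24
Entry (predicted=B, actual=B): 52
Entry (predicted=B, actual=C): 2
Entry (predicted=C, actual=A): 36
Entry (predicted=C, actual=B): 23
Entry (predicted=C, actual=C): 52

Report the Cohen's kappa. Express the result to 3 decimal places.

Observed agreement pₒ = trace/N = 154/273 = 0.5641
Expected agreement pₑ = Σ (rowᵢ·colᵢ)/N² = (110·84 + 105·78 + 58·111)/273² = 0.3203
κ = (pₒ − pₑ)/(1 − pₑ) = (0.5641 − 0.3203)/(1 − 0.3203) = 0.359

0.359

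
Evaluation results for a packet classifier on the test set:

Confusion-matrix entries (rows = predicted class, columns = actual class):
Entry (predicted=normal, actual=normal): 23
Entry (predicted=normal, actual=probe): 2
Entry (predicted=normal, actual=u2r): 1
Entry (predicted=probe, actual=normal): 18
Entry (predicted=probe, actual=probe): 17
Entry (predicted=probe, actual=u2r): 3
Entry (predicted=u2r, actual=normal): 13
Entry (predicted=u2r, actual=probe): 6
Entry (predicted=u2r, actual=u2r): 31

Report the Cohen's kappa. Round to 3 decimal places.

0.449

Observed agreement pₒ = trace/N = 71/114 = 0.6228
Expected agreement pₑ = Σ (rowᵢ·colᵢ)/N² = (54·26 + 25·38 + 35·50)/114² = 0.3158
κ = (pₒ − pₑ)/(1 − pₑ) = (0.6228 − 0.3158)/(1 − 0.3158) = 0.449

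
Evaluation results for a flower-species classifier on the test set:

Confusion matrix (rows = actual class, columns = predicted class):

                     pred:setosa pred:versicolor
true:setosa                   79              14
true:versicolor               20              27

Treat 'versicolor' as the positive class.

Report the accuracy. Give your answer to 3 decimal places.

0.757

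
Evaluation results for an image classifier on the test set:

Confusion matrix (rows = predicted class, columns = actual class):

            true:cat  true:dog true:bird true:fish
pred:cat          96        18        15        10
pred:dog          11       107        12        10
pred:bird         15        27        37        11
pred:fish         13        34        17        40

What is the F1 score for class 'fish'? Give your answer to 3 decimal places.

0.457

One-vs-rest for 'fish': TP = diagonal; FP = other classes predicted 'fish'; FN = 'fish' predicted as other.
F1 score = 2·TP/(2·TP+FP+FN).
fish: TP=40, FP=13+34+17=64, FN=10+10+11=31 → 80/175 = 0.4571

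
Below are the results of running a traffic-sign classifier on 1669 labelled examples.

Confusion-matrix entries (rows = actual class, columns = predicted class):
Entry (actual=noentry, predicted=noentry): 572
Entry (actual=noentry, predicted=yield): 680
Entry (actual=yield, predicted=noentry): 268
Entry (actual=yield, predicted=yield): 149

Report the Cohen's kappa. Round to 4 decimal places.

Observed agreement pₒ = trace/N = 721/1669 = 0.43200
Expected agreement pₑ = Σ (rowᵢ·colᵢ)/N² = (1252·840 + 417·829)/1669² = 0.50165
κ = (pₒ − pₑ)/(1 − pₑ) = (0.43200 − 0.50165)/(1 − 0.50165) = -0.1398

-0.1398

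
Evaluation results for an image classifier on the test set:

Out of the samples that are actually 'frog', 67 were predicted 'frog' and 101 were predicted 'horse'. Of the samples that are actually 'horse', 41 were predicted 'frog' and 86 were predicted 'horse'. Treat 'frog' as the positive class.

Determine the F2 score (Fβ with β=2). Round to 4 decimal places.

0.4295

Fβ = (1+β²)·TP / ((1+β²)·TP + β²·FN + FP), with β²=4
= 5·67 / (5·67 + 4·101 + 41) = 0.4295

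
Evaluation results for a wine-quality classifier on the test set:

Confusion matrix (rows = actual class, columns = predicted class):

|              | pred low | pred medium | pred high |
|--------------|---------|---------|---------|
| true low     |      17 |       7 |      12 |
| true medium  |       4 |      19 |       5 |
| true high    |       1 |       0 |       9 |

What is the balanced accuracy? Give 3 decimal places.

Balanced accuracy = mean of per-class recall.
  low: recall = 17/36 = 0.4722
  medium: recall = 19/28 = 0.6786
  high: recall = 9/10 = 0.9000
Mean = (0.4722 + 0.6786 + 0.9000) / 3 = 0.684

0.684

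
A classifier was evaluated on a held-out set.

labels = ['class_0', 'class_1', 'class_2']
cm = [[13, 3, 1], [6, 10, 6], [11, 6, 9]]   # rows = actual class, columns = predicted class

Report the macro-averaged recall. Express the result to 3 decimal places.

0.522

Per-class recall (TP/(TP+FN)):
  class_0: TP=13, FN=3+1=4 → 13/17 = 0.7647
  class_1: TP=10, FN=6+6=12 → 10/22 = 0.4545
  class_2: TP=9, FN=11+6=17 → 9/26 = 0.3462
Macro-recall = mean = (0.7647 + 0.4545 + 0.3462) / 3 = 0.522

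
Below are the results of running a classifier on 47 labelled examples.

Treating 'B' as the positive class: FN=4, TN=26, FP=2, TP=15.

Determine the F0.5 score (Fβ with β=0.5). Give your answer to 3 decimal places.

0.862

Fβ = (1+β²)·TP / ((1+β²)·TP + β²·FN + FP), with β²=1/4
= 1.25·15 / (1.25·15 + 0.25·4 + 2) = 0.862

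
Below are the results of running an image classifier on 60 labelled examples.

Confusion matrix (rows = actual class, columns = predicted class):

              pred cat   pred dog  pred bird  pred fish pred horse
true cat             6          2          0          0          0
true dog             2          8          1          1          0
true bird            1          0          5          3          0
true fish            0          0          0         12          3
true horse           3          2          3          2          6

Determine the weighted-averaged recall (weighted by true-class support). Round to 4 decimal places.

Per-class recall (TP/(TP+FN)):
  cat: TP=6, FN=2+0+0+0=2 → 6/8 = 0.75000
  dog: TP=8, FN=2+1+1+0=4 → 8/12 = 0.66667
  bird: TP=5, FN=1+0+3+0=4 → 5/9 = 0.55556
  fish: TP=12, FN=0+0+0+3=3 → 12/15 = 0.80000
  horse: TP=6, FN=3+2+3+2=10 → 6/16 = 0.37500
Weighted-recall = Σ (supportᵢ/N)·recallᵢ with N=60: (8/60)·0.75000 + (12/60)·0.66667 + (9/60)·0.55556 + (15/60)·0.80000 + (16/60)·0.37500 = 0.6167

0.6167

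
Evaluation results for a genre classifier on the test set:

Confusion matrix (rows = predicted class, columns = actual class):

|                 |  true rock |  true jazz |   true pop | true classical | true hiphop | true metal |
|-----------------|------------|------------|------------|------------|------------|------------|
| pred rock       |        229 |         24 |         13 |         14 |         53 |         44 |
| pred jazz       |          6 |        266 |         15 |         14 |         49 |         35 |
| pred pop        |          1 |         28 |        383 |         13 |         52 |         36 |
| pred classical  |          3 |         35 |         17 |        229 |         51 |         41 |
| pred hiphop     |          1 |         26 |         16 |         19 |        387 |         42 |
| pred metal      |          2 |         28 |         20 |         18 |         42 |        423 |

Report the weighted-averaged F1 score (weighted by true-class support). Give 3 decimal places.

0.715

Per-class F1 score (2·TP/(2·TP+FP+FN)):
  rock: TP=229, FP=24+13+14+53+44=148, FN=6+1+3+1+2=13 → 458/619 = 0.7399
  jazz: TP=266, FP=6+15+14+49+35=119, FN=24+28+35+26+28=141 → 532/792 = 0.6717
  pop: TP=383, FP=1+28+13+52+36=130, FN=13+15+17+16+20=81 → 766/977 = 0.7840
  classical: TP=229, FP=3+35+17+51+41=147, FN=14+14+13+19+18=78 → 458/683 = 0.6706
  hiphop: TP=387, FP=1+26+16+19+42=104, FN=53+49+52+51+42=247 → 774/1125 = 0.6880
  metal: TP=423, FP=2+28+20+18+42=110, FN=44+35+36+41+42=198 → 846/1154 = 0.7331
Weighted-F1 score = Σ (supportᵢ/N)·F1 scoreᵢ with N=2675: (242/2675)·0.7399 + (407/2675)·0.6717 + (464/2675)·0.7840 + (307/2675)·0.6706 + (634/2675)·0.6880 + (621/2675)·0.7331 = 0.715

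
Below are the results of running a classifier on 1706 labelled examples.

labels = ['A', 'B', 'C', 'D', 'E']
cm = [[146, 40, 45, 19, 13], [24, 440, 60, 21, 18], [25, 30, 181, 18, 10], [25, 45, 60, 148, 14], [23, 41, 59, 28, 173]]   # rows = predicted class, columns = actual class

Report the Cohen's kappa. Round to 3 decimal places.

Observed agreement pₒ = trace/N = 1088/1706 = 0.6377
Expected agreement pₑ = Σ (rowᵢ·colᵢ)/N² = (243·263 + 596·563 + 405·264 + 234·292 + 228·324)/1706² = 0.2228
κ = (pₒ − pₑ)/(1 − pₑ) = (0.6377 − 0.2228)/(1 − 0.2228) = 0.534

0.534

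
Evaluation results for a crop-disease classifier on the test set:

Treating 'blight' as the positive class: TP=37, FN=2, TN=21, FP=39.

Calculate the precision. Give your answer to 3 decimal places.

Precision = TP/(TP+FP) = 37/(37+39) = 37/76 = 0.487

0.487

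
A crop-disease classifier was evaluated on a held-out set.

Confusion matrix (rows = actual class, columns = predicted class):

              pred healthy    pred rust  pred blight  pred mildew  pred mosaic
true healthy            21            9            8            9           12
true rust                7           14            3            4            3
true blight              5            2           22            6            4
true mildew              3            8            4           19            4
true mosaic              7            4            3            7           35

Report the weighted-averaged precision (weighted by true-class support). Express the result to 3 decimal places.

0.501

Per-class precision (TP/(TP+FP)):
  healthy: TP=21, FP=7+5+3+7=22 → 21/43 = 0.4884
  rust: TP=14, FP=9+2+8+4=23 → 14/37 = 0.3784
  blight: TP=22, FP=8+3+4+3=18 → 22/40 = 0.5500
  mildew: TP=19, FP=9+4+6+7=26 → 19/45 = 0.4222
  mosaic: TP=35, FP=12+3+4+4=23 → 35/58 = 0.6034
Weighted-precision = Σ (supportᵢ/N)·precisionᵢ with N=223: (59/223)·0.4884 + (31/223)·0.3784 + (39/223)·0.5500 + (38/223)·0.4222 + (56/223)·0.6034 = 0.501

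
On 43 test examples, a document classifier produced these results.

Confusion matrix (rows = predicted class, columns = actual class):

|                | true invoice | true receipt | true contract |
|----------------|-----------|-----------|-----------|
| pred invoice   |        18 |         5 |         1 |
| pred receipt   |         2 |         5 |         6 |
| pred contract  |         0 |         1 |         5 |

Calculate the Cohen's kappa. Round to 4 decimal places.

0.4411

Observed agreement pₒ = trace/N = 28/43 = 0.65116
Expected agreement pₑ = Σ (rowᵢ·colᵢ)/N² = (20·24 + 11·13 + 12·6)/43² = 0.37588
κ = (pₒ − pₑ)/(1 − pₑ) = (0.65116 − 0.37588)/(1 − 0.37588) = 0.4411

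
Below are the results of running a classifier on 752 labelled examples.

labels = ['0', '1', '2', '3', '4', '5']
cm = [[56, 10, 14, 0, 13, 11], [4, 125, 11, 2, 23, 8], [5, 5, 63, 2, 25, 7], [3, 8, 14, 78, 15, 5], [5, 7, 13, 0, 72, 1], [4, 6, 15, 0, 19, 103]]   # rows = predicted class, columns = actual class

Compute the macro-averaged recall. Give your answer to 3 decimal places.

Per-class recall (TP/(TP+FN)):
  0: TP=56, FN=4+5+3+5+4=21 → 56/77 = 0.7273
  1: TP=125, FN=10+5+8+7+6=36 → 125/161 = 0.7764
  2: TP=63, FN=14+11+14+13+15=67 → 63/130 = 0.4846
  3: TP=78, FN=0+2+2+0+0=4 → 78/82 = 0.9512
  4: TP=72, FN=13+23+25+15+19=95 → 72/167 = 0.4311
  5: TP=103, FN=11+8+7+5+1=32 → 103/135 = 0.7630
Macro-recall = mean = (0.7273 + 0.7764 + 0.4846 + 0.9512 + 0.4311 + 0.7630) / 6 = 0.689

0.689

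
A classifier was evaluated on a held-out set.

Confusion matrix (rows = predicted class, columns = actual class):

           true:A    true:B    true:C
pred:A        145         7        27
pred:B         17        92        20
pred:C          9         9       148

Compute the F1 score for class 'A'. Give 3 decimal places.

F1 score = 2·TP/(2·TP+FP+FN).
A: TP=145, FP=7+27=34, FN=17+9=26 → 290/350 = 0.8286

0.829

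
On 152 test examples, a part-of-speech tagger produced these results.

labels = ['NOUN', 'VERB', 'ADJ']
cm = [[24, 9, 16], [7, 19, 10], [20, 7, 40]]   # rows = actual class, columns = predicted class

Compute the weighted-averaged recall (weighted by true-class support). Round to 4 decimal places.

0.5461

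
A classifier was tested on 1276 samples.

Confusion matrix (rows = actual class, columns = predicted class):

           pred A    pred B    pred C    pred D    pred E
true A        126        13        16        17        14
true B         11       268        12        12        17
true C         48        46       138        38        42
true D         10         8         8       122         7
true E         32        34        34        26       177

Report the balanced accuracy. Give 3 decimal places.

0.666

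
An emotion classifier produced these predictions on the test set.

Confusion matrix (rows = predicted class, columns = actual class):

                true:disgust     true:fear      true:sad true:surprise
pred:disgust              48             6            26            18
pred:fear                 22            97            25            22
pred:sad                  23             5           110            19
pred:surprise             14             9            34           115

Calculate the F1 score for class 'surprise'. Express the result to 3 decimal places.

0.665

F1 score = 2·TP/(2·TP+FP+FN).
surprise: TP=115, FP=14+9+34=57, FN=18+22+19=59 → 230/346 = 0.6647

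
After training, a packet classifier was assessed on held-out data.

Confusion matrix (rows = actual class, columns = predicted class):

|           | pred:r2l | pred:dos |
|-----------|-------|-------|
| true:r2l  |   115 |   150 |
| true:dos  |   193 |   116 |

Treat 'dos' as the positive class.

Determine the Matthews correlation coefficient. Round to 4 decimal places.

-0.1906

MCC = (TP·TN − FP·FN) / √((TP+FP)(TP+FN)(TN+FP)(TN+FN))
Numerator = 116·115 − 150·193 = -15610
Denominator = √(266·309·265·308) = √6708674280 = 81906.4972
MCC = -15610 / 81906.4972 = -0.1906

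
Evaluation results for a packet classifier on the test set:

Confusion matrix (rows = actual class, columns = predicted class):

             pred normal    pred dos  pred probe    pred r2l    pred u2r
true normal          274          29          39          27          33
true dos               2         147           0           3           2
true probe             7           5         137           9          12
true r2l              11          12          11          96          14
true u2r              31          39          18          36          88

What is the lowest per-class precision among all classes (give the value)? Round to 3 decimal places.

0.561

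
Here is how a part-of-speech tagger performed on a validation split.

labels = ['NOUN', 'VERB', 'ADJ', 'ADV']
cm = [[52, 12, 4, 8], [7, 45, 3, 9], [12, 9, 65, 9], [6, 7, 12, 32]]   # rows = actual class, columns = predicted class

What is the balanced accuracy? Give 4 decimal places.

Balanced accuracy = mean of per-class recall.
  NOUN: recall = 52/76 = 0.68421
  VERB: recall = 45/64 = 0.70313
  ADJ: recall = 65/95 = 0.68421
  ADV: recall = 32/57 = 0.56140
Mean = (0.68421 + 0.70313 + 0.68421 + 0.56140) / 4 = 0.6582

0.6582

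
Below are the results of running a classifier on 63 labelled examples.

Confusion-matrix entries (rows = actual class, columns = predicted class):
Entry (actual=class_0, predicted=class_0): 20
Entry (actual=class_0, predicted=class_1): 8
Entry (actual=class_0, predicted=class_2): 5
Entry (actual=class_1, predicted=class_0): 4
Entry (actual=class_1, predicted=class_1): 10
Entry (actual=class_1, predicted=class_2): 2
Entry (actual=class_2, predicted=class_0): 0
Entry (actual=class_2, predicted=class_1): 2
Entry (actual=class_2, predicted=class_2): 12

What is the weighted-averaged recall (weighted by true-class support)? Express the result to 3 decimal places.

0.667

Per-class recall (TP/(TP+FN)):
  class_0: TP=20, FN=8+5=13 → 20/33 = 0.6061
  class_1: TP=10, FN=4+2=6 → 10/16 = 0.6250
  class_2: TP=12, FN=0+2=2 → 12/14 = 0.8571
Weighted-recall = Σ (supportᵢ/N)·recallᵢ with N=63: (33/63)·0.6061 + (16/63)·0.6250 + (14/63)·0.8571 = 0.667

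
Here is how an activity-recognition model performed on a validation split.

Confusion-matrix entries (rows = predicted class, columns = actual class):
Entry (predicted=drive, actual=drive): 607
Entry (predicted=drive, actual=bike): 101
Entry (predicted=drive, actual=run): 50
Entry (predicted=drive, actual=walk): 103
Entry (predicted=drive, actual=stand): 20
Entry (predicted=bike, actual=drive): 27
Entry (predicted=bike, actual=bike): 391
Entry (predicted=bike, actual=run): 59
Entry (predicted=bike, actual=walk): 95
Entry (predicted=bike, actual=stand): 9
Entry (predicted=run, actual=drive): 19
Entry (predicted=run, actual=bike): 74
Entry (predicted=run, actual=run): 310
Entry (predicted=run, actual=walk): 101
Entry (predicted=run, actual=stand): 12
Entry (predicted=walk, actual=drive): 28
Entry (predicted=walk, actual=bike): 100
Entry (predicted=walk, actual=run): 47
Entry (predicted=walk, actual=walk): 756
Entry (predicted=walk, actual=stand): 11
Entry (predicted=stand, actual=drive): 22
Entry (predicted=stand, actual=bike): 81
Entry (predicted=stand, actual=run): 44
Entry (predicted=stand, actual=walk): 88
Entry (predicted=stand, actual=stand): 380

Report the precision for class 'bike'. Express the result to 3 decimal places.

0.673

Take TP from the diagonal, FP from the rest of the 'bike' prediction marginal, FN from the rest of the 'bike' actual marginal.
precision = TP/(TP+FP).
bike: TP=391, FP=27+59+95+9=190 → 391/581 = 0.6730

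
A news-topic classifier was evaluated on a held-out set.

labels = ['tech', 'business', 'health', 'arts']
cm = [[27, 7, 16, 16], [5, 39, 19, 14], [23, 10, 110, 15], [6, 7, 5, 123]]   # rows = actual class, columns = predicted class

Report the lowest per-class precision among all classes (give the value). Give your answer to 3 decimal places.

0.443

Per-class precision (TP/(TP+FP)):
  tech: TP=27, FP=5+23+6=34 → 27/61 = 0.4426
  business: TP=39, FP=7+10+7=24 → 39/63 = 0.6190
  health: TP=110, FP=16+19+5=40 → 110/150 = 0.7333
  arts: TP=123, FP=16+14+15=45 → 123/168 = 0.7321
Lowest is class 'tech' with precision = 0.443.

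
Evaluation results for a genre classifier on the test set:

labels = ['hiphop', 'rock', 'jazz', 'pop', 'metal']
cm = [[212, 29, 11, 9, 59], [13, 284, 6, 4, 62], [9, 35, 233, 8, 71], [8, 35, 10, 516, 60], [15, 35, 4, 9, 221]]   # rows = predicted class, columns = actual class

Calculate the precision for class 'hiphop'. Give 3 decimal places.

One-vs-rest for 'hiphop': TP = diagonal; FP = other classes predicted 'hiphop'; FN = 'hiphop' predicted as other.
precision = TP/(TP+FP).
hiphop: TP=212, FP=29+11+9+59=108 → 212/320 = 0.6625

0.663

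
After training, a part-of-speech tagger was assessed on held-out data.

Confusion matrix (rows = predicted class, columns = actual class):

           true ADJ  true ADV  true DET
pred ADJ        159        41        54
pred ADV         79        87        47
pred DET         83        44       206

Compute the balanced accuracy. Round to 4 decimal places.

Balanced accuracy = mean of per-class recall.
  ADJ: recall = 159/321 = 0.49533
  ADV: recall = 87/172 = 0.50581
  DET: recall = 206/307 = 0.67101
Mean = (0.49533 + 0.50581 + 0.67101) / 3 = 0.5574

0.5574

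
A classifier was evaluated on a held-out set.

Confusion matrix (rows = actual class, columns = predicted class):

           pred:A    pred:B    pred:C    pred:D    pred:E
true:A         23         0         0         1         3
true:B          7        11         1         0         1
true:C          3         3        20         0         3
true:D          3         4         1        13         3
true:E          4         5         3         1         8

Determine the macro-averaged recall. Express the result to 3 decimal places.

0.603

Per-class recall (TP/(TP+FN)):
  A: TP=23, FN=0+0+1+3=4 → 23/27 = 0.8519
  B: TP=11, FN=7+1+0+1=9 → 11/20 = 0.5500
  C: TP=20, FN=3+3+0+3=9 → 20/29 = 0.6897
  D: TP=13, FN=3+4+1+3=11 → 13/24 = 0.5417
  E: TP=8, FN=4+5+3+1=13 → 8/21 = 0.3810
Macro-recall = mean = (0.8519 + 0.5500 + 0.6897 + 0.5417 + 0.3810) / 5 = 0.603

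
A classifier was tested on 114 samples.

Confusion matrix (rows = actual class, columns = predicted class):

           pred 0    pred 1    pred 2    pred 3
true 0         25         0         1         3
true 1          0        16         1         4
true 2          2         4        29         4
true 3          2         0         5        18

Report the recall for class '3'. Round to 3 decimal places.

0.720

Take TP from the diagonal, FP from the rest of the '3' prediction marginal, FN from the rest of the '3' actual marginal.
recall = TP/(TP+FN).
3: TP=18, FN=2+0+5=7 → 18/25 = 0.7200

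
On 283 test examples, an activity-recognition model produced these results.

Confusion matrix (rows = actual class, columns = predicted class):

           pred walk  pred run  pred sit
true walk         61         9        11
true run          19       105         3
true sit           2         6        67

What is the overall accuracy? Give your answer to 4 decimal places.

Accuracy = trace / total = (61+105+67=233) / 283 = 233/283 = 0.8233

0.8233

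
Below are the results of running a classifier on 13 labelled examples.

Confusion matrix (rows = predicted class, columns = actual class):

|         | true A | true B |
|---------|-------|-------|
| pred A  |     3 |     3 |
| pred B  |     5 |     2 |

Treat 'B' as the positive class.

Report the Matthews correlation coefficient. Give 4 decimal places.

-0.2196

MCC = (TP·TN − FP·FN) / √((TP+FP)(TP+FN)(TN+FP)(TN+FN))
Numerator = 2·3 − 5·3 = -9
Denominator = √(7·5·8·6) = √1680 = 40.9878
MCC = -9 / 40.9878 = -0.2196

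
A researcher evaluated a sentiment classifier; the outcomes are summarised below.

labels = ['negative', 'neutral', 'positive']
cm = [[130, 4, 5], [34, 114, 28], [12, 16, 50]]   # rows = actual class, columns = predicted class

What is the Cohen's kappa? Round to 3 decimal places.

Observed agreement pₒ = trace/N = 294/393 = 0.7481
Expected agreement pₑ = Σ (rowᵢ·colᵢ)/N² = (139·176 + 176·134 + 78·83)/393² = 0.3530
κ = (pₒ − pₑ)/(1 − pₑ) = (0.7481 − 0.3530)/(1 − 0.3530) = 0.611

0.611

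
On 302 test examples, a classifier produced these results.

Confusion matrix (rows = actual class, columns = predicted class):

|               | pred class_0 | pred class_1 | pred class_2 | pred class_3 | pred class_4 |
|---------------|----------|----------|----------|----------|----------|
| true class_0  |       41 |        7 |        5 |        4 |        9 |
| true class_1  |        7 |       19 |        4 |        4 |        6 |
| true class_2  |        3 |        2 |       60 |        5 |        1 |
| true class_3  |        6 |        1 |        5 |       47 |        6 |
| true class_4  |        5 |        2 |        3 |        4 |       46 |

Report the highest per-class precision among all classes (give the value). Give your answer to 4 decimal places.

0.7792

Per-class precision (TP/(TP+FP)):
  class_0: TP=41, FP=7+3+6+5=21 → 41/62 = 0.66129
  class_1: TP=19, FP=7+2+1+2=12 → 19/31 = 0.61290
  class_2: TP=60, FP=5+4+5+3=17 → 60/77 = 0.77922
  class_3: TP=47, FP=4+4+5+4=17 → 47/64 = 0.73438
  class_4: TP=46, FP=9+6+1+6=22 → 46/68 = 0.67647
Highest is class 'class_2' with precision = 0.7792.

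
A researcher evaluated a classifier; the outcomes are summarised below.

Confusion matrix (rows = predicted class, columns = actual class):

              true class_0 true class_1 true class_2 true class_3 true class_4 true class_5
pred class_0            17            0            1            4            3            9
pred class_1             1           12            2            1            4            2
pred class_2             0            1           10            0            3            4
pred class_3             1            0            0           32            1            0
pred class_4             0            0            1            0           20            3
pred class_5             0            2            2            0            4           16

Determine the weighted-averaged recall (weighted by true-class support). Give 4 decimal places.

Per-class recall (TP/(TP+FN)):
  class_0: TP=17, FN=1+0+1+0+0=2 → 17/19 = 0.89474
  class_1: TP=12, FN=0+1+0+0+2=3 → 12/15 = 0.80000
  class_2: TP=10, FN=1+2+0+1+2=6 → 10/16 = 0.62500
  class_3: TP=32, FN=4+1+0+0+0=5 → 32/37 = 0.86486
  class_4: TP=20, FN=3+4+3+1+4=15 → 20/35 = 0.57143
  class_5: TP=16, FN=9+2+4+0+3=18 → 16/34 = 0.47059
Weighted-recall = Σ (supportᵢ/N)·recallᵢ with N=156: (19/156)·0.89474 + (15/156)·0.80000 + (16/156)·0.62500 + (37/156)·0.86486 + (35/156)·0.57143 + (34/156)·0.47059 = 0.6859

0.6859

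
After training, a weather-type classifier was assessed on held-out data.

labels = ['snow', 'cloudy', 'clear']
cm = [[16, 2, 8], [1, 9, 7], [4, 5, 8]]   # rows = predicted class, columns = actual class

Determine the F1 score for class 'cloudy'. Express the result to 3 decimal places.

0.545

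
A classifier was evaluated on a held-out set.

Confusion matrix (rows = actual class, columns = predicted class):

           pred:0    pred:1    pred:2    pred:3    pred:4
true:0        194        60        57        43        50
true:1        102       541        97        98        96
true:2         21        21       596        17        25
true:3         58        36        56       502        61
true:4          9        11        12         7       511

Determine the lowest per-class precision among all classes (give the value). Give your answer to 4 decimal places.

Per-class precision (TP/(TP+FP)):
  0: TP=194, FP=102+21+58+9=190 → 194/384 = 0.50521
  1: TP=541, FP=60+21+36+11=128 → 541/669 = 0.80867
  2: TP=596, FP=57+97+56+12=222 → 596/818 = 0.72861
  3: TP=502, FP=43+98+17+7=165 → 502/667 = 0.75262
  4: TP=511, FP=50+96+25+61=232 → 511/743 = 0.68775
Lowest is class '0' with precision = 0.5052.

0.5052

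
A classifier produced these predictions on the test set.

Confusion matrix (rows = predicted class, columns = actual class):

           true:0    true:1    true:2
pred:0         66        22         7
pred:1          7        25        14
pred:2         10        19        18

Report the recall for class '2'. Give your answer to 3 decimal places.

0.462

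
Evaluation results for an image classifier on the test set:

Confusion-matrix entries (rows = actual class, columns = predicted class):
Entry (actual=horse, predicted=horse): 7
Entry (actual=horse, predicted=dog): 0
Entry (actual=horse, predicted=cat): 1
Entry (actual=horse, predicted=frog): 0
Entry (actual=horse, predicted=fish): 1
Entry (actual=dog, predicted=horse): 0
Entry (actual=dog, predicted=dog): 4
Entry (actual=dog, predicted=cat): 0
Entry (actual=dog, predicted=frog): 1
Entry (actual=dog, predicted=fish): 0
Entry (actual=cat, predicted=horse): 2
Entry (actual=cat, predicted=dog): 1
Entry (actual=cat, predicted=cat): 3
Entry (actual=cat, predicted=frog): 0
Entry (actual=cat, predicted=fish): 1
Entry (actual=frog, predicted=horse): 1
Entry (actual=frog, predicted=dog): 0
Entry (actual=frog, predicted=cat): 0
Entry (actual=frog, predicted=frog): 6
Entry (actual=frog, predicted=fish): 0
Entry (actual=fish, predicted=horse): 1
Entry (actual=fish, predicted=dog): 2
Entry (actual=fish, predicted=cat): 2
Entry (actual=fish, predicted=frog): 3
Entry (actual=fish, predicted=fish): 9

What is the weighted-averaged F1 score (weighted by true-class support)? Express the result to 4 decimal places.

0.6385

Per-class F1 score (2·TP/(2·TP+FP+FN)):
  horse: TP=7, FP=0+2+1+1=4, FN=0+1+0+1=2 → 14/20 = 0.70000
  dog: TP=4, FP=0+1+0+2=3, FN=0+0+1+0=1 → 8/12 = 0.66667
  cat: TP=3, FP=1+0+0+2=3, FN=2+1+0+1=4 → 6/13 = 0.46154
  frog: TP=6, FP=0+1+0+3=4, FN=1+0+0+0=1 → 12/17 = 0.70588
  fish: TP=9, FP=1+0+1+0=2, FN=1+2+2+3=8 → 18/28 = 0.64286
Weighted-F1 score = Σ (supportᵢ/N)·F1 scoreᵢ with N=45: (9/45)·0.70000 + (5/45)·0.66667 + (7/45)·0.46154 + (7/45)·0.70588 + (17/45)·0.64286 = 0.6385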